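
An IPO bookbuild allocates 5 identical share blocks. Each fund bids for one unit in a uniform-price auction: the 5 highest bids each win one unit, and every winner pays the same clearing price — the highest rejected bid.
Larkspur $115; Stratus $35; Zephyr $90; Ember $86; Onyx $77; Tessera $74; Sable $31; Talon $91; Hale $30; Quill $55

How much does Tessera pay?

Ordering the bids: 115 (Larkspur), 91 (Talon), 90 (Zephyr), 86 (Ember), 77 (Onyx), 74 (Tessera), 55 (Quill), …
Top 5: Larkspur, Talon, Zephyr, Ember, Onyx.
Highest unsuccessful bid: $74 → clearing price.
Tessera does not win → pays $0.

Tessera pays $0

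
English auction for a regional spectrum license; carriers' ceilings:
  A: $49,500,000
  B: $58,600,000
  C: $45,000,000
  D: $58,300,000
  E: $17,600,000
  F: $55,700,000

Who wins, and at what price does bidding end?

Limits in order: 58,600,000 (B) > 58,300,000 (D) > 55,700,000 (F) > 49,500,000 (A) > 45,000,000 (C) > 17,600,000 (E)
Once the price passes $58,300,000, only B is left; the hammer falls at D's limit of $58,300,000.

B wins at $58,300,000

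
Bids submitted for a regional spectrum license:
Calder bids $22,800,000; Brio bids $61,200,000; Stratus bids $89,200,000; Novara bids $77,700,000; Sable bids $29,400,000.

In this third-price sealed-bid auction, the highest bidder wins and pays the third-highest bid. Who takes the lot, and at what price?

Sorting bids: 89,200,000 (Stratus) > 77,700,000 (Novara) > 61,200,000 (Brio) > 29,400,000 (Sable) > 22,800,000 (Calder)
Stratus wins; payment is bid #3 in the ranking = $61,200,000.

Stratus pays $61,200,000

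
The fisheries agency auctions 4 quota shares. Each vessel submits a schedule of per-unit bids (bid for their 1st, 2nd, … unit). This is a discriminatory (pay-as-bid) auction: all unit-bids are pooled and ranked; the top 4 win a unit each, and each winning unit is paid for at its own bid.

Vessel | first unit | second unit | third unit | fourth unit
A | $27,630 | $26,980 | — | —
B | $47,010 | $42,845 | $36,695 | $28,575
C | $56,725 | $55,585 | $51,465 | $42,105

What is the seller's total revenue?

Merging the schedules and taking the best 4: 56,725 (C-1), 55,585 (C-2), 51,465 (C-3), 47,010 (B-1)
Next rejected bid: $42,845 (not a price — pay-as-bid).
Each winning unit pays its own bid.
Revenue = 56,725 + 55,585 + 51,465 + 47,010 = $210,785.

Total revenue: $210,785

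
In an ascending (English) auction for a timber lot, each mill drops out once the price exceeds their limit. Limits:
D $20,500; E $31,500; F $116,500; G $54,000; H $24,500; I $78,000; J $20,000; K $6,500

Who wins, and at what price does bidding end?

Rule: the price rises until one bidder remains; the winner pays the price at which the last rival dropped out.
Limits in order: 116,500 (F) > 78,000 (I) > 54,000 (G) > 31,500 (E) > 24,500 (H) > 20,500 (D) > …
Bidding ends when I exits at $78,000; F takes it.

F wins at $78,000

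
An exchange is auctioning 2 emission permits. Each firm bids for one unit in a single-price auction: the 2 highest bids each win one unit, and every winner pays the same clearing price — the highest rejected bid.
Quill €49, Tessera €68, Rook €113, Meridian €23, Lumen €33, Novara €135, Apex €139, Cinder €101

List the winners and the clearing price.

Apex, Novara; each pays €113

Sorting: 139 (Apex), 135 (Novara), 113 (Rook), 101 (Cinder), …
Top 2: Apex, Novara.
Highest unsuccessful bid: €113 → clearing price.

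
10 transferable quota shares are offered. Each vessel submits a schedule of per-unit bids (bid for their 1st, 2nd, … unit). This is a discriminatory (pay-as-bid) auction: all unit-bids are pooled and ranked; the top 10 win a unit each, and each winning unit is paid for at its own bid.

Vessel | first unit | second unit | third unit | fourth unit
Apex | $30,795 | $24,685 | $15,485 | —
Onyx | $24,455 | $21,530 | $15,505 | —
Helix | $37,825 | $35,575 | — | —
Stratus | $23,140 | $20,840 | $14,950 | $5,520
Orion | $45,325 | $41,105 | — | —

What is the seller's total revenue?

Total revenue: $305,275

All unit-bids, highest first — top 10: 45,325 (Orion-1), 41,105 (Orion-2), 37,825 (Helix-1), 35,575 (Helix-2), 30,795 (Apex-1), 24,685 (Apex-2), 24,455 (Onyx-1), 23,140 (Stratus-1), 21,530 (Onyx-2), 20,840 (Stratus-2)
Next rejected bid: $15,505 (not a price — pay-as-bid).
Each winning unit pays its own bid.
Revenue = 45,325 + 41,105 + 37,825 + 35,575 + 30,795 + 24,685 + 24,455 + 23,140 + 21,530 + 20,840 = $305,275.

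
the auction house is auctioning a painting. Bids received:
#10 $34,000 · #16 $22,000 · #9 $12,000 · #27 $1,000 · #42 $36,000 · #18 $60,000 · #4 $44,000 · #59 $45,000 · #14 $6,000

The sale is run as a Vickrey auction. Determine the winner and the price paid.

Bids ranked: 60,000 (#18) > 45,000 (#59) > 44,000 (#4) > 36,000 (#42) > 34,000 (#10) > 22,000 (#16) > …
Second-price: #18 pays #59's bid of $45,000.

#18 pays $45,000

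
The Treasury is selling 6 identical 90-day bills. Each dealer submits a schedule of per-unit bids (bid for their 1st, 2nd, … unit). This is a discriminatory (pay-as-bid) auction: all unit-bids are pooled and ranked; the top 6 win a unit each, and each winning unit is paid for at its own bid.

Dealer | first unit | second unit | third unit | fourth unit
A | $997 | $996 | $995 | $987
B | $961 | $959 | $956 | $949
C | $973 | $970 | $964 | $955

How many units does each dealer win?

A 4, C 2

All unit-bids, highest first — top 6: 997 (A-1), 996 (A-2), 995 (A-3), 987 (A-4), 973 (C-1), 970 (C-2)
Next rejected bid: $964 (not a price — pay-as-bid).
Allocation: A 4, C 2.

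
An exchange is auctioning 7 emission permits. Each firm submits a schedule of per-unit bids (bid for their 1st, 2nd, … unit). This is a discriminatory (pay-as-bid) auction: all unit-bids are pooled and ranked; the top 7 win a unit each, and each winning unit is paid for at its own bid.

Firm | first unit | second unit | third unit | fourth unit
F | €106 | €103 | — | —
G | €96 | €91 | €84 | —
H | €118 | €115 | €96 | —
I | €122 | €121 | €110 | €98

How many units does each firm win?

F 2, H 2, I 3

All unit-bids, highest first — top 7: 122 (I-1), 121 (I-2), 118 (H-1), 115 (H-2), 110 (I-3), 106 (F-1), 103 (F-2)
Next rejected bid: €98 (not a price — pay-as-bid).
Allocation: F 2, H 2, I 3.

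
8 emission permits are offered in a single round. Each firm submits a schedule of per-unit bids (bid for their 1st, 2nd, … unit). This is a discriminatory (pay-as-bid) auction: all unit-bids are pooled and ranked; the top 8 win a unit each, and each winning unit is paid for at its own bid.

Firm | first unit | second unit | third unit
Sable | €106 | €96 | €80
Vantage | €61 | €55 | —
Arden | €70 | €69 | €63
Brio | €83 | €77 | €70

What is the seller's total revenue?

Total revenue: €651

Merging the schedules and taking the best 8: 106 (Sable-1), 96 (Sable-2), 83 (Brio-1), 80 (Sable-3), 77 (Brio-2), 70 (Arden-1), 70 (Brio-3), 69 (Arden-2)
Next rejected bid: €63 (not a price — pay-as-bid).
Each winning unit pays its own bid.
Revenue = 106 + 96 + 83 + 80 + 77 + 70 + 70 + 69 = €651.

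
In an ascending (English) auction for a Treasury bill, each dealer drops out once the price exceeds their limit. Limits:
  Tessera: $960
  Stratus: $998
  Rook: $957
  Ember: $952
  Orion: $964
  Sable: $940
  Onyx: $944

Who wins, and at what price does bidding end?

Limits in order: 998 (Stratus) > 964 (Orion) > 960 (Tessera) > 957 (Rook) > 952 (Ember) > 944 (Onyx) > …
Bidding ends when Orion exits at $964; Stratus takes it.

Stratus wins at $964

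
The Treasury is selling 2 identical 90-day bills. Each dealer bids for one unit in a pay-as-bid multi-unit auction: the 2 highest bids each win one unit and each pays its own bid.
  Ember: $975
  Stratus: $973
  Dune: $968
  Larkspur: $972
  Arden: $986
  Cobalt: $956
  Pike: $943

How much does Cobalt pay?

Cobalt pays $0

Bids ranked high→low: 986 (Arden), 975 (Ember), 973 (Stratus), 972 (Larkspur), …
The 2 highest are Arden, Ember.
Cobalt does not win → $0.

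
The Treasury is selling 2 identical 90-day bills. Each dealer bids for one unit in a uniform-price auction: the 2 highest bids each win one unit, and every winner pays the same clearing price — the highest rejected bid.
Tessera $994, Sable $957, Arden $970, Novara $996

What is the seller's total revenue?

Sorting: 996 (Novara), 994 (Tessera), 970 (Arden), 957 (Sable)
Top 2: Novara, Tessera.
Highest unsuccessful bid: $970 → clearing price.
Total revenue = 2 × $970 = $1,940.

Total revenue: $1,940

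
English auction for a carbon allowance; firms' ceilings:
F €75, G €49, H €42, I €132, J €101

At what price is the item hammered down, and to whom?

I wins at €101

Open ascending-bid auction: the price rises until one bidder remains; the winner pays the price at which the last rival dropped out.
Limits in order: 132 (I) > 101 (J) > 75 (F) > 49 (G) > 42 (H)
Bidding ends when J exits at €101; I takes it.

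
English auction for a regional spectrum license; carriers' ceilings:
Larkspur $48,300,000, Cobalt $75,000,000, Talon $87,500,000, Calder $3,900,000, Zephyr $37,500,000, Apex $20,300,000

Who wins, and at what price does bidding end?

Limits in order: 87,500,000 (Talon) > 75,000,000 (Cobalt) > 48,300,000 (Larkspur) > 37,500,000 (Zephyr) > 20,300,000 (Apex) > 3,900,000 (Calder)
Bidding ends when Cobalt exits at $75,000,000; Talon takes it.

Talon wins at $75,000,000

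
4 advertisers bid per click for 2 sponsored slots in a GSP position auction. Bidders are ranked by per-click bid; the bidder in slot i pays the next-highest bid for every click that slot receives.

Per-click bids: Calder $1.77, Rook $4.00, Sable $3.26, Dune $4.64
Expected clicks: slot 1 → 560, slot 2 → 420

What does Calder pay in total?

Calder pays $0.00

Ranked by bid: $4.64 (Dune) > $4.00 (Rook) > $3.26 (Sable) > …
Calder ranks below slot 2 → no slot, pays nothing.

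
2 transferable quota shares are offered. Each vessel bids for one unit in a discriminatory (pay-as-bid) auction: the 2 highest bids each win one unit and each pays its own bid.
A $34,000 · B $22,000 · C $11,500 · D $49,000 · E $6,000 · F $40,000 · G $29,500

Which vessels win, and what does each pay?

D $49,000, F $40,000

Bids ranked high→low: 49,000 (D), 40,000 (F), 34,000 (A), 29,500 (G), …
The 2 highest are D, F.
Each winner pays its own bid: D $49,000, F $40,000.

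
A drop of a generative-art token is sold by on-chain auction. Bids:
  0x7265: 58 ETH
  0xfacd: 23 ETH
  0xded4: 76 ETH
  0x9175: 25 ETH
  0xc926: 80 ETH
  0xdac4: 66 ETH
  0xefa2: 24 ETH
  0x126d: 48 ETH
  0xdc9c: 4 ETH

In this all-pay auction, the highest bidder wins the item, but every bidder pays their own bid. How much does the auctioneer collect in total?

Rule: the highest bidder wins the item, but every bidder pays their own bid.
Bids in order: 80 (0xc926) > 76 (0xded4) > 66 (0xdac4) > 58 (0x7265) > 48 (0x126d) > 25 (0x9175) > …
0xc926 wins with the top bid; all bids are sunk regardless.
Every bidder forfeits their bid regardless of winning.
Revenue = 58 + 23 + 76 + 25 + 80 + 66 + 24 + 48 + 4 = 404 ETH.

Total revenue: 404 ETH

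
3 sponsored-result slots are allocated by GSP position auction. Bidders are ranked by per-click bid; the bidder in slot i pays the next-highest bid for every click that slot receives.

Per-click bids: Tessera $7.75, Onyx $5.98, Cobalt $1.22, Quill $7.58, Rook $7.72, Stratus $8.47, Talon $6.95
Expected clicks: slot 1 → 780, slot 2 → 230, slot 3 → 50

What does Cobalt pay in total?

Cobalt pays $0.00

Ranked by bid: $8.47 (Stratus) > $7.75 (Tessera) > $7.72 (Rook) > $7.58 (Quill) > …
Cobalt ranks below slot 3 → no slot, pays nothing.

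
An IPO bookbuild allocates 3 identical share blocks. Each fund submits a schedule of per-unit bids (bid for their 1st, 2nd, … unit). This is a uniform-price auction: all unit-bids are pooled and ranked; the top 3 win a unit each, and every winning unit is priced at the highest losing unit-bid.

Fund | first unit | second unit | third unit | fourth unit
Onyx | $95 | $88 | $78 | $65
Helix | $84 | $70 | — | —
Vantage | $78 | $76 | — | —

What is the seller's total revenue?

Pooled unit-bids ranked (top 3): 95 (Onyx-1), 88 (Onyx-2), 84 (Helix-1)
The (k+1)-th unit-bid is $78.
Allocation: Helix 1, Onyx 2. Every unit priced at $78.
Revenue = 3 × 78 = $234.

Total revenue: $234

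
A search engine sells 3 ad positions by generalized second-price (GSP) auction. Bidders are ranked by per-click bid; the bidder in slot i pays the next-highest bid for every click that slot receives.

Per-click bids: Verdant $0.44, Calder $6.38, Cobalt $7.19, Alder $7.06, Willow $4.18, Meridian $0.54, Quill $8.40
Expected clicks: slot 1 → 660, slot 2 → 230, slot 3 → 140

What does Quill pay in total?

Quill pays $4745.40

Sorting advertisers: $8.40 (Quill) > $7.19 (Cobalt) > $7.06 (Alder) > $6.38 (Calder) > …
Quill holds slot 1 → pays next bid $7.19 × 660 clicks = $4745.40.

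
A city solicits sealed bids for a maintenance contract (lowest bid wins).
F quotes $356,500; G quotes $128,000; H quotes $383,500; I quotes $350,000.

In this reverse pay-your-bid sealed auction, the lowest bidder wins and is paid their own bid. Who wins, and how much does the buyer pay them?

G is paid $128,000

Bids ranked: 128,000 (G) < 350,000 (I) < 356,500 (F) < 383,500 (H)
First-price: G is paid what they bid, $128,000.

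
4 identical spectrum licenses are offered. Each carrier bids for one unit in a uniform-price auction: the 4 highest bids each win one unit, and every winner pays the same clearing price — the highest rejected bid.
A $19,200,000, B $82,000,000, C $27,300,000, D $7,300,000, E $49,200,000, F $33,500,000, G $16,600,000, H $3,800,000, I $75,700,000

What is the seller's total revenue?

Sorting: 82,000,000 (B), 75,700,000 (I), 49,200,000 (E), 33,500,000 (F), 27,300,000 (C), 19,200,000 (A), …
Winners (4 units): B, I, E, F.
Highest unsuccessful bid: $27,300,000 → clearing price.
Total revenue = 4 × $27,300,000 = $109,200,000.

Total revenue: $109,200,000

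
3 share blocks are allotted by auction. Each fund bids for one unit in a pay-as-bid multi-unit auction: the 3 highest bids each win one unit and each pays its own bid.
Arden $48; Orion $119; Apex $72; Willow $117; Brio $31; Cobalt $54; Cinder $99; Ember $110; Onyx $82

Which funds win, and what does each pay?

Orion $119, Willow $117, Ember $110

Ordering the bids: 119 (Orion), 117 (Willow), 110 (Ember), 99 (Cinder), 82 (Onyx), …
Winners (3 units): Orion, Willow, Ember.
Each winner pays its own bid: Orion $119, Willow $117, Ember $110.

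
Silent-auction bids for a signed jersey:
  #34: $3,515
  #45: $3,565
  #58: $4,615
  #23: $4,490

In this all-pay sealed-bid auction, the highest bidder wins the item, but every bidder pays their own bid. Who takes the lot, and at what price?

#58 pays $4,615

Sorting bids: 4,615 (#58) > 4,490 (#23) > 3,565 (#45) > 3,515 (#34)
#58 is highest and takes the item; every bidder forfeits their bid.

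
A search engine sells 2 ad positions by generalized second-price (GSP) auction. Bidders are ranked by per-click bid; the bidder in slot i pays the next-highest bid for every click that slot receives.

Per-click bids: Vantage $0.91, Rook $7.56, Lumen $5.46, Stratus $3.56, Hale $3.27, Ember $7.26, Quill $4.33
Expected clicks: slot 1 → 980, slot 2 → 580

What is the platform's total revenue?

Per-click bids in order: $7.56 (Rook) > $7.26 (Ember) > $5.46 (Lumen) > …
Slot 1: Rook pays $7.26 × 980 = $7114.80
Slot 2: Ember pays $5.46 × 580 = $3166.80
Total = $10281.60

Total revenue: $10281.60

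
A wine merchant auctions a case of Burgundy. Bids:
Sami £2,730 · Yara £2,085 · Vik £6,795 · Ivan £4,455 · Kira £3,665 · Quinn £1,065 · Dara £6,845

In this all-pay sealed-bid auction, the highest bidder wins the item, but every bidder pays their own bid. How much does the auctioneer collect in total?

Total revenue: £27,640

Rule: the highest bidder wins the item, but every bidder pays their own bid.
Sorting bids: 6,845 (Dara) > 6,795 (Vik) > 4,455 (Ivan) > 3,665 (Kira) > 2,730 (Sami) > 2,085 (Yara) > …
Dara wins with the top bid; all bids are sunk regardless.
Every bidder forfeits their bid regardless of winning.
Revenue = 2,730 + 2,085 + 6,795 + 4,455 + 3,665 + 1,065 + 6,845 = £27,640.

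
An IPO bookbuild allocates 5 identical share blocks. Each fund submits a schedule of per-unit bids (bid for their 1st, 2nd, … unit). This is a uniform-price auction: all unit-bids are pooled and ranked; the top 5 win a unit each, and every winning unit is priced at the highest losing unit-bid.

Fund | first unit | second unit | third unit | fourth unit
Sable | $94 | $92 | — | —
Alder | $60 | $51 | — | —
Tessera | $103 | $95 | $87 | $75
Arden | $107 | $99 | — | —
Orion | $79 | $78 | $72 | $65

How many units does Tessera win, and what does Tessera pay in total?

Tessera: 2 units, pays $184

All unit-bids, highest first — top 5: 107 (Arden-1), 103 (Tessera-1), 99 (Arden-2), 95 (Tessera-2), 94 (Sable-1)
First bid not allocated: $92.
Tessera wins 2 unit(s) at $92 each.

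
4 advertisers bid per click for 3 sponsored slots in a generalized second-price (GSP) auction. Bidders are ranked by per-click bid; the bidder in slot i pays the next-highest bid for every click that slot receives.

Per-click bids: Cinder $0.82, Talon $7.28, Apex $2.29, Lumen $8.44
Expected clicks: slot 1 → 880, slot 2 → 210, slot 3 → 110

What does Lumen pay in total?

Per-click bids in order: $8.44 (Lumen) > $7.28 (Talon) > $2.29 (Apex) > $0.82 (Cinder)
Lumen holds slot 1 → pays next bid $7.28 × 880 clicks = $6406.40.

Lumen pays $6406.40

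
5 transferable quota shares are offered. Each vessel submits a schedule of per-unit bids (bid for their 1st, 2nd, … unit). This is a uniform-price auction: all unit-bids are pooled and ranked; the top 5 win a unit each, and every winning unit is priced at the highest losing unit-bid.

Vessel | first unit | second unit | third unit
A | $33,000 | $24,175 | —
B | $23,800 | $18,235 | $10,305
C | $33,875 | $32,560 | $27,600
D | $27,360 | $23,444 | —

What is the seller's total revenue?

All unit-bids, highest first — top 5: 33,875 (C-1), 33,000 (A-1), 32,560 (C-2), 27,600 (C-3), 27,360 (D-1)
Highest rejected unit-bid = $24,175.
Allocation: A 1, C 3, D 1. Every unit priced at $24,175.
Revenue = 5 × 24,175 = $120,875.

Total revenue: $120,875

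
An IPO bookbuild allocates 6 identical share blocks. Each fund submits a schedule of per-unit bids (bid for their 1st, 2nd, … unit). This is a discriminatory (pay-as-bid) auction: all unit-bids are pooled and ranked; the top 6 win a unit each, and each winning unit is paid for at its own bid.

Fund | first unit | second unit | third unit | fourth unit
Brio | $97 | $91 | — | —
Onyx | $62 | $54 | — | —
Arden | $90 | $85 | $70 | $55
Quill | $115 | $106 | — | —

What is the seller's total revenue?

Merging the schedules and taking the best 6: 115 (Quill-1), 106 (Quill-2), 97 (Brio-1), 91 (Brio-2), 90 (Arden-1), 85 (Arden-2)
Next rejected bid: $70 (not a price — pay-as-bid).
Each winning unit pays its own bid.
Revenue = 115 + 106 + 97 + 91 + 90 + 85 = $584.

Total revenue: $584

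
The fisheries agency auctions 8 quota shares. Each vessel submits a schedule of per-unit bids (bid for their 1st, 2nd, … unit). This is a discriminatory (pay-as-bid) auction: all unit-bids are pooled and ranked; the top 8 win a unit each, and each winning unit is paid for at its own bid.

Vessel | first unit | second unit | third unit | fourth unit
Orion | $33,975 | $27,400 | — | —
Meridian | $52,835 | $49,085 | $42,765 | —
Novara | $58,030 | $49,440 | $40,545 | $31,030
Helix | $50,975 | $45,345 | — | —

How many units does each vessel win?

Pooled unit-bids ranked (top 8): 58,030 (Novara-1), 52,835 (Meridian-1), 50,975 (Helix-1), 49,440 (Novara-2), 49,085 (Meridian-2), 45,345 (Helix-2), 42,765 (Meridian-3), 40,545 (Novara-3)
Next rejected bid: $33,975 (not a price — pay-as-bid).
Allocation: Helix 2, Meridian 3, Novara 3.

Helix 2, Meridian 3, Novara 3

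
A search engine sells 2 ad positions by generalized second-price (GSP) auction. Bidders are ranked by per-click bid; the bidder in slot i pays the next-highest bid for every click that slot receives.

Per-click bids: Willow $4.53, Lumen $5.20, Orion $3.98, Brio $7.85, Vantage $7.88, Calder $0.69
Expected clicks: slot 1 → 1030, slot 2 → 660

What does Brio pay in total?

Brio pays $3432.00

Ranked by bid: $7.88 (Vantage) > $7.85 (Brio) > $5.20 (Lumen) > …
Brio holds slot 2 → pays next bid $5.20 × 660 clicks = $3432.00.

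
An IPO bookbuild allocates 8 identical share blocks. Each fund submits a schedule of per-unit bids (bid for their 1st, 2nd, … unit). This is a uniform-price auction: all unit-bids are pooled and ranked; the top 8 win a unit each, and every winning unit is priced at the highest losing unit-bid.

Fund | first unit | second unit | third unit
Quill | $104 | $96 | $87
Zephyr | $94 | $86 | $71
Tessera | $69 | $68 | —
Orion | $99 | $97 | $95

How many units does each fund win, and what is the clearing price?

Orion 3, Quill 3, Zephyr 2; clearing price $71

Merging the schedules and taking the best 8: 104 (Quill-1), 99 (Orion-1), 97 (Orion-2), 96 (Quill-2), 95 (Orion-3), 94 (Zephyr-1), 87 (Quill-3), 86 (Zephyr-2)
The (k+1)-th unit-bid is $71.
Allocation: Orion 3, Quill 3, Zephyr 2.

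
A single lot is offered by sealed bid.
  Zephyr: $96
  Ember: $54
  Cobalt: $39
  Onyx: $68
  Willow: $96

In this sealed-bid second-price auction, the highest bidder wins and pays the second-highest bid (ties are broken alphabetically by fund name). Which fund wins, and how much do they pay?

Sorting bids: 96 (Willow) > 96 (Zephyr) > 68 (Onyx) > 54 (Ember) > 39 (Cobalt)
Tie at $96 → Willow wins by tie-break.
Second-price: Willow pays Zephyr's bid of $96.

Willow pays $96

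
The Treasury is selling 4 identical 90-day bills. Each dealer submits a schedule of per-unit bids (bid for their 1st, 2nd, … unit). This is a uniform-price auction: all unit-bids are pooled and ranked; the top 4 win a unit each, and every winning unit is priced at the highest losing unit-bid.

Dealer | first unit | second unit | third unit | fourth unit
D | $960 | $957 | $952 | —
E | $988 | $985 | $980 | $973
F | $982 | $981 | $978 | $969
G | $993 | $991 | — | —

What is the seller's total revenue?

Total revenue: $3,928

Pooled unit-bids ranked (top 4): 993 (G-1), 991 (G-2), 988 (E-1), 985 (E-2)
Highest rejected unit-bid = $982.
Allocation: E 2, G 2. Every unit priced at $982.
Revenue = 4 × 982 = $3,928.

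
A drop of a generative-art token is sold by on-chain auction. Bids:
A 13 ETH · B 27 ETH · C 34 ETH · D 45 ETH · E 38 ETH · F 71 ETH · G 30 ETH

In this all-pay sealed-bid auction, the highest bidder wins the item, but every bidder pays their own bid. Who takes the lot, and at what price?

Bids ranked: 71 (F) > 45 (D) > 38 (E) > 34 (C) > 30 (G) > 27 (B) > …
F wins with the top bid; all bids are sunk regardless.

F pays 71 ETH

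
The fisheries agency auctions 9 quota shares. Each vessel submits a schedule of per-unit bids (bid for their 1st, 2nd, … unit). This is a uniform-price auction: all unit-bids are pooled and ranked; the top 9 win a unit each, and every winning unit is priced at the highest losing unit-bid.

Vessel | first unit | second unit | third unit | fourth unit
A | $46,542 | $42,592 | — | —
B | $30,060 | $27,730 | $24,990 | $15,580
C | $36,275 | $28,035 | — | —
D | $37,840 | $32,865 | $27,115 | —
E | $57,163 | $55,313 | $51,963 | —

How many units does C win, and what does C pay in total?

C: 1 unit, pays $28,035

Merging the schedules and taking the best 9: 57,163 (E-1), 55,313 (E-2), 51,963 (E-3), 46,542 (A-1), 42,592 (A-2), 37,840 (D-1), 36,275 (C-1), 32,865 (D-2), 30,060 (B-1)
First bid not allocated: $28,035.
C wins 1 unit(s) at $28,035 each.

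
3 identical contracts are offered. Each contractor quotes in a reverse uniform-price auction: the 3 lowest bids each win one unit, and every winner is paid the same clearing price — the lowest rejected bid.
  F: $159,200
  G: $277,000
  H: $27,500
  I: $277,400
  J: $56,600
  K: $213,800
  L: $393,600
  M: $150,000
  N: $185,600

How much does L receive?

L is paid $0

Ordering the bids: 27,500 (H), 56,600 (J), 150,000 (M), 159,200 (F), 185,600 (N), …
The 3 lowest are H, J, M.
First losing bid is F's $159,200, which sets the uniform price.
L does not win → is paid $0.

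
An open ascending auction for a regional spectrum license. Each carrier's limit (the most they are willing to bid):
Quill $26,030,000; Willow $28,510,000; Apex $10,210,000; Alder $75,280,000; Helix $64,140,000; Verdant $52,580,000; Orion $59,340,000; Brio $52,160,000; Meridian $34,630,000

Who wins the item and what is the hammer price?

Ascending (English) auction: the price rises until one bidder remains; the winner pays the price at which the last rival dropped out.
Sorting limits: 75,280,000 (Alder) > 64,140,000 (Helix) > 59,340,000 (Orion) > 52,580,000 (Verdant) > 52,160,000 (Brio) > 34,630,000 (Meridian) > …
Helix is the last rival to drop out, at $64,140,000; Alder remains and wins at that price.

Alder wins at $64,140,000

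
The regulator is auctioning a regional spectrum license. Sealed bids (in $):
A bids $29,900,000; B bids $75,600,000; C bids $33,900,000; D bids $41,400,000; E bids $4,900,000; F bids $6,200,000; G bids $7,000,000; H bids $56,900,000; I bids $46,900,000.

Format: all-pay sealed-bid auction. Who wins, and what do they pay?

Bids ranked: 75,600,000 (B) > 56,900,000 (H) > 46,900,000 (I) > 41,400,000 (D) > 33,900,000 (C) > 29,900,000 (A) > …
B is highest and takes the item; every bidder forfeits their bid.

B pays $75,600,000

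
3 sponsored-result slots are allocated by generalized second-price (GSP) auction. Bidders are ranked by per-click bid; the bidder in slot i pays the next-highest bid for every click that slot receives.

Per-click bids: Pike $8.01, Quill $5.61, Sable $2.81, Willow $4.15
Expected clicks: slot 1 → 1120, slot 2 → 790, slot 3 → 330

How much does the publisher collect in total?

Ranked by bid: $8.01 (Pike) > $5.61 (Quill) > $4.15 (Willow) > $2.81 (Sable)
Slot 1: Pike pays $5.61 × 1120 = $6283.20
Slot 2: Quill pays $4.15 × 790 = $3278.50
Slot 3: Willow pays $2.81 × 330 = $927.30
Total = $10489.00

Total revenue: $10489.00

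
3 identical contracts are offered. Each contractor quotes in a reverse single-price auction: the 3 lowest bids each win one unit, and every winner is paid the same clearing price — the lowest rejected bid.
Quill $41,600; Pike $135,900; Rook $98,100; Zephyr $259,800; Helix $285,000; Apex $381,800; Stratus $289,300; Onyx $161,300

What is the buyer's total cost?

Total cost: $483,900

Ordering the bids: 41,600 (Quill), 98,100 (Rook), 135,900 (Pike), 161,300 (Onyx), 259,800 (Zephyr), …
Winners (3 units): Quill, Rook, Pike.
Clearing price = lowest rejected bid = $161,300.
Total cost = 3 × $161,300 = $483,900.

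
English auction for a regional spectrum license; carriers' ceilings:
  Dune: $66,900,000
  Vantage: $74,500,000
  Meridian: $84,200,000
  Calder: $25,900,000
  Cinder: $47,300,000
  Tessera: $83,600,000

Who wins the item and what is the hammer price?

Limits in order: 84,200,000 (Meridian) > 83,600,000 (Tessera) > 74,500,000 (Vantage) > 66,900,000 (Dune) > 47,300,000 (Cinder) > 25,900,000 (Calder)
Once the price passes $83,600,000, only Meridian is left; the hammer falls at Tessera's limit of $83,600,000.

Meridian wins at $83,600,000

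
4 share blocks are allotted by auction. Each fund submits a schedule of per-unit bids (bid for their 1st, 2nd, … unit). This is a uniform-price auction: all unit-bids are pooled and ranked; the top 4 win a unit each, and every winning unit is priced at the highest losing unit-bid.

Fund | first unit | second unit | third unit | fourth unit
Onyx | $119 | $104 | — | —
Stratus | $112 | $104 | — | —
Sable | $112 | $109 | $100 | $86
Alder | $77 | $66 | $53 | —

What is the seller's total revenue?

Total revenue: $416

Pooled unit-bids ranked (top 4): 119 (Onyx-1), 112 (Stratus-1), 112 (Sable-1), 109 (Sable-2)
First bid not allocated: $104.
Allocation: Onyx 1, Sable 2, Stratus 1. Every unit priced at $104.
Revenue = 4 × 104 = $416.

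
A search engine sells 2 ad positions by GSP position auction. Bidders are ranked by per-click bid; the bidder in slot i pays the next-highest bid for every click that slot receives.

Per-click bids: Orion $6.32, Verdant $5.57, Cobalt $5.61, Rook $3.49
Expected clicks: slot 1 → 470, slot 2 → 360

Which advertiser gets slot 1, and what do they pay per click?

Sorting advertisers: $6.32 (Orion) > $5.61 (Cobalt) > $5.57 (Verdant) > …
Slot 1 goes to the first-ranked bidder, Orion, who pays the next bid down: $5.61/click.

Orion; $5.61 per click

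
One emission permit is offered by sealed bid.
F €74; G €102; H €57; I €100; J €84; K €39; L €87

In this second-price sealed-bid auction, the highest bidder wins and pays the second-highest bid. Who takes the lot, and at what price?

G pays €100

Rule: the highest bidder wins and pays the second-highest bid.
Bids in order: 102 (G) > 100 (I) > 87 (L) > 84 (J) > 74 (F) > 57 (H) > …
Second-price: G pays I's bid of €100.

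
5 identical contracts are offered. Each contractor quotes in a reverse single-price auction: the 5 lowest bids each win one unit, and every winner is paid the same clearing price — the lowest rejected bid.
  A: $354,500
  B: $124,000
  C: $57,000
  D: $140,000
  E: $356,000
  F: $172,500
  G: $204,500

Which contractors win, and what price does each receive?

C, B, D, F, G; each is paid $354,500

Ordering the bids: 57,000 (C), 124,000 (B), 140,000 (D), 172,500 (F), 204,500 (G), 354,500 (A), 356,000 (E)
Winners (5 units): C, B, D, F, G.
First losing bid is A's $354,500, which sets the uniform price.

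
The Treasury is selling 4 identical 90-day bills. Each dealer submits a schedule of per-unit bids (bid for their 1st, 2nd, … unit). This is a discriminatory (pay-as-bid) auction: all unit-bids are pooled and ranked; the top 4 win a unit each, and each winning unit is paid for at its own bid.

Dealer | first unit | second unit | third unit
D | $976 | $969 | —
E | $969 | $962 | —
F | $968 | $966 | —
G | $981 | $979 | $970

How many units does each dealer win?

D 1, G 3

Merging the schedules and taking the best 4: 981 (G-1), 979 (G-2), 976 (D-1), 970 (G-3)
Next rejected bid: $969 (not a price — pay-as-bid).
Allocation: D 1, G 3.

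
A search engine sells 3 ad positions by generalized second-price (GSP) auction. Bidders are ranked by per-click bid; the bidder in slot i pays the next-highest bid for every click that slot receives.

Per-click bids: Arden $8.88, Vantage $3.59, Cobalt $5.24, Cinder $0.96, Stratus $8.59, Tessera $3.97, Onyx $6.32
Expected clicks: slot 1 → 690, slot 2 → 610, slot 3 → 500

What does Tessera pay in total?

Ranked by bid: $8.88 (Arden) > $8.59 (Stratus) > $6.32 (Onyx) > $5.24 (Cobalt) > …
Tessera ranks below slot 3 → no slot, pays nothing.

Tessera pays $0.00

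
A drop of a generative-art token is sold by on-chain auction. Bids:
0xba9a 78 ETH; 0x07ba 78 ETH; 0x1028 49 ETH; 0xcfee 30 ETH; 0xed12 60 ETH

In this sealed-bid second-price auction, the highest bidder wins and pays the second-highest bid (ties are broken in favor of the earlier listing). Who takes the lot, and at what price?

Sealed-bid second-price auction: the highest bidder wins and pays the second-highest bid.
Bids in order: 78 (0xba9a) > 78 (0x07ba) > 60 (0xed12) > 49 (0x1028) > 30 (0xcfee)
0xba9a and 0x07ba tie at 78 ETH; tie-break gives it to 0xba9a.
0xba9a is highest; pays the second-highest bid, 78 ETH.

0xba9a pays 78 ETH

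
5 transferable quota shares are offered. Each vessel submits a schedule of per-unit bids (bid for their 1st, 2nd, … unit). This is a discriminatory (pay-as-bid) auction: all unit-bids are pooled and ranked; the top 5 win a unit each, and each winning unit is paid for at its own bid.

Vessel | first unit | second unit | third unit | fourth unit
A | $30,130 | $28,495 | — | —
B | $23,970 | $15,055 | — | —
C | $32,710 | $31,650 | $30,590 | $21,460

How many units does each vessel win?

All unit-bids, highest first — top 5: 32,710 (C-1), 31,650 (C-2), 30,590 (C-3), 30,130 (A-1), 28,495 (A-2)
Next rejected bid: $23,970 (not a price — pay-as-bid).
Allocation: A 2, C 3.

A 2, C 3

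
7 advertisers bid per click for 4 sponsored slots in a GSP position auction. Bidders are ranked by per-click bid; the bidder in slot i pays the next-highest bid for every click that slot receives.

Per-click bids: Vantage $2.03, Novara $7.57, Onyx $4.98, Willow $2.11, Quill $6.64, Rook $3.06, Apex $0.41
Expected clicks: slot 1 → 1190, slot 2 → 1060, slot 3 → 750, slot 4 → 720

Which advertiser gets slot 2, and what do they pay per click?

Quill; $4.98 per click

Ranked by bid: $7.57 (Novara) > $6.64 (Quill) > $4.98 (Onyx) > $3.06 (Rook) > $2.11 (Willow) > …
Slot 2 goes to the second-ranked bidder, Quill, who pays the next bid down: $4.98/click.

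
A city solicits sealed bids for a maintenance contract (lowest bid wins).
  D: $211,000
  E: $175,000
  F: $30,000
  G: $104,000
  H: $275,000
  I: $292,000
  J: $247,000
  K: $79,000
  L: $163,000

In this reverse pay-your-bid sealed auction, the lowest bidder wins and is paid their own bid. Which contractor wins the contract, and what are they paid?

F is paid $30,000

Bids in order: 30,000 (F) < 79,000 (K) < 104,000 (G) < 163,000 (L) < 175,000 (E) < 211,000 (D) < …
First-price: F is paid what they bid, $30,000.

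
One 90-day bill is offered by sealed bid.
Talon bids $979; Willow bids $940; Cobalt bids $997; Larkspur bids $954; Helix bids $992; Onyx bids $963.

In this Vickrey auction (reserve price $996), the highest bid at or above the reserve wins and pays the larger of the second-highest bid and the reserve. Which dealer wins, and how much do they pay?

Vickrey auction (reserve price $996): the highest bid at or above the reserve wins and pays the larger of the second-highest bid and the reserve.
Bids ranked: 997 (Cobalt) > 992 (Helix) > 979 (Talon) > 963 (Onyx) > 954 (Larkspur) > 940 (Willow)
Cobalt has the top bid at or above the reserve ($997).
max(second-highest $992, reserve $996) = $996.

Cobalt pays $996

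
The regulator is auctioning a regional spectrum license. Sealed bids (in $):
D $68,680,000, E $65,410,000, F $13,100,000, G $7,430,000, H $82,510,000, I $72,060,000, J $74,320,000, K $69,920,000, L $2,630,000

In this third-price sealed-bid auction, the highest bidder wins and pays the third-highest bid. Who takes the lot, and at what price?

Bids in order: 82,510,000 (H) > 74,320,000 (J) > 72,060,000 (I) > 69,920,000 (K) > 68,680,000 (D) > 65,410,000 (E) > …
H is highest; pays the third-highest bid, $72,060,000.

H pays $72,060,000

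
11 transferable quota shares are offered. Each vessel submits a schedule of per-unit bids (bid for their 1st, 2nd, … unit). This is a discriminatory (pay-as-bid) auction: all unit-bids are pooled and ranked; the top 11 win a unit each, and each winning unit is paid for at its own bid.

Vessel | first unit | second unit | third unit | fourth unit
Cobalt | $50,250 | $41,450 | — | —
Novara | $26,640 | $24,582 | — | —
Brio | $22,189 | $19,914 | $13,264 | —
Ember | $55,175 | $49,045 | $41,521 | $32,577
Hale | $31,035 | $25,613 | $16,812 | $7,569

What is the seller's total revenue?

Total revenue: $400,077

All unit-bids, highest first — top 11: 55,175 (Ember-1), 50,250 (Cobalt-1), 49,045 (Ember-2), 41,521 (Ember-3), 41,450 (Cobalt-2), 32,577 (Ember-4), 31,035 (Hale-1), 26,640 (Novara-1), 25,613 (Hale-2), 24,582 (Novara-2), 22,189 (Brio-1)
Next rejected bid: $19,914 (not a price — pay-as-bid).
Each winning unit pays its own bid.
Revenue = 55,175 + 50,250 + 49,045 + 41,521 + 41,450 + 32,577 + 31,035 + 26,640 + 25,613 + 24,582 + 22,189 = $400,077.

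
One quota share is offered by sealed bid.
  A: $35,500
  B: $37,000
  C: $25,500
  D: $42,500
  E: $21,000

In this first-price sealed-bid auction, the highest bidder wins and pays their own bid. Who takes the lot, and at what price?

D pays $42,500

Bids ranked: 42,500 (D) > 37,000 (B) > 35,500 (A) > 25,500 (C) > 21,000 (E)
D is highest → pays own bid, $42,500.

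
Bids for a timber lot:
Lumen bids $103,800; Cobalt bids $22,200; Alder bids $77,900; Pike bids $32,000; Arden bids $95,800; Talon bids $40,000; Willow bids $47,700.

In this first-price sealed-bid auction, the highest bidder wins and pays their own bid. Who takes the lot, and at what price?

Lumen pays $103,800

Bids in order: 103,800 (Lumen) > 95,800 (Arden) > 77,900 (Alder) > 47,700 (Willow) > 40,000 (Talon) > 32,000 (Pike) > …
First-price: Lumen pays what they bid, $103,800.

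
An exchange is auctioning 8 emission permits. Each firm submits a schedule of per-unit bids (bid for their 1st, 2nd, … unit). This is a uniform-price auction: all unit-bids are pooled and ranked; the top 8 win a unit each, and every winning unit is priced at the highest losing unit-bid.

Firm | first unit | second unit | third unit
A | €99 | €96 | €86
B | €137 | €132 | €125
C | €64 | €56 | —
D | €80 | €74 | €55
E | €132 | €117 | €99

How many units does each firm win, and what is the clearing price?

All unit-bids, highest first — top 8: 137 (B-1), 132 (B-2), 132 (E-1), 125 (B-3), 117 (E-2), 99 (A-1), 99 (E-3), 96 (A-2)
Highest rejected unit-bid = €86.
Allocation: A 2, B 3, E 3.

A 2, B 3, E 3; clearing price €86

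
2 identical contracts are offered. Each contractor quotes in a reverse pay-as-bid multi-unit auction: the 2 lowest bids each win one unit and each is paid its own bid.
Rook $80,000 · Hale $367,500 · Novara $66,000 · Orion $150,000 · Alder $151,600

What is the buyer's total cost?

Bids ranked low→high: 66,000 (Novara), 80,000 (Rook), 150,000 (Orion), 151,600 (Alder), …
Winners (2 units): Novara, Rook.
Total cost = 66,000 + 80,000 = $146,000.

Total cost: $146,000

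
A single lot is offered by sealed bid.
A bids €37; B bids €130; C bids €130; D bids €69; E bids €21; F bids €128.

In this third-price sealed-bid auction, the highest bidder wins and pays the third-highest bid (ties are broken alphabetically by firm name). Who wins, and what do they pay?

B pays €128

Sorting bids: 130 (B) > 130 (C) > 128 (F) > 69 (D) > 37 (A) > 21 (E)
Tie at €130 → B wins by tie-break.
B wins; payment is bid #3 in the ranking = €128.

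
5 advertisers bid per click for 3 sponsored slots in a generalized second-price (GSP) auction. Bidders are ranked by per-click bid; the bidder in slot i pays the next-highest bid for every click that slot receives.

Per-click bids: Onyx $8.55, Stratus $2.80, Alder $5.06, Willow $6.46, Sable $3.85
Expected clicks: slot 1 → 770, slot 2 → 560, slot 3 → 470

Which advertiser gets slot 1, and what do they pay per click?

Sorting advertisers: $8.55 (Onyx) > $6.46 (Willow) > $5.06 (Alder) > $3.85 (Sable) > …
Slot 1 goes to the first-ranked bidder, Onyx, who pays the next bid down: $6.46/click.

Onyx; $6.46 per click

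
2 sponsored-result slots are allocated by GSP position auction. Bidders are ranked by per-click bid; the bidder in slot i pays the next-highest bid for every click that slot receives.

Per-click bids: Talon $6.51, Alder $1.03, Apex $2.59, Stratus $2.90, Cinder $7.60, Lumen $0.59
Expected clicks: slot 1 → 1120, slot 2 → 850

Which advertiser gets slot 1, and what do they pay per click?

Cinder; $6.51 per click

Sorting advertisers: $7.60 (Cinder) > $6.51 (Talon) > $2.90 (Stratus) > …
Slot 1 goes to the first-ranked bidder, Cinder, who pays the next bid down: $6.51/click.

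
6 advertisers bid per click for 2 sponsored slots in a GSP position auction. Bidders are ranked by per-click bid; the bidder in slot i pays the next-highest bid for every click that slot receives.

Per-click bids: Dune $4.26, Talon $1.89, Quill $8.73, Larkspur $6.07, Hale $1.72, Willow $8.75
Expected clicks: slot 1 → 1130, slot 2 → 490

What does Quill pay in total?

Quill pays $2974.30

Sorting advertisers: $8.75 (Willow) > $8.73 (Quill) > $6.07 (Larkspur) > …
Quill holds slot 2 → pays next bid $6.07 × 490 clicks = $2974.30.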